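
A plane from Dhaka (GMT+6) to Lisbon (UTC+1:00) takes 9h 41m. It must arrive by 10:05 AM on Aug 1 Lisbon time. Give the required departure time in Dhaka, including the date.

5:24 AM on August 1

Target arrival in UTC: 10:05 AM − 1:00 = 9:05 AM on Aug 1.
Subtract 9 hours and 41 minutes → departure 11:24 PM UTC on Jul 31.
Dhaka is UTC+6:00: 11:24 PM + 6:00 = 5:24 AM on Aug 1.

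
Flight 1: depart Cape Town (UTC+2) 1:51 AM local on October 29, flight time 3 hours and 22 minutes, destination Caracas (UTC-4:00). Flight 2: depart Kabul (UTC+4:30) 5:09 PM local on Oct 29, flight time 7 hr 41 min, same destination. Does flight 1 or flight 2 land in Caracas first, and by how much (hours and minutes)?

Flight 1 in UTC: 1:51 AM − 2:00 = 11:51 PM on Oct 28.
+3 hours 22 minutes → arrive 3:13 AM UTC on Oct 29.
Flight 2 in UTC: 5:09 PM − 4:30 = 12:39 PM on Oct 29.
+7 hours 41 minutes → arrive 8:20 PM UTC on Oct 29.
Flight 1 lands earlier by 17 hours 7 minutes.

the first, by 17 hours 7 minutes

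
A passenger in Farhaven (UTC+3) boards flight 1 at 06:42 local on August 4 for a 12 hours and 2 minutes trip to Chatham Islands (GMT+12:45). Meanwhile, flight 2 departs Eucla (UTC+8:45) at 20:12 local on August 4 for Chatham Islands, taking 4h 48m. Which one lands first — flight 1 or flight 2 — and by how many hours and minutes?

Flight 1 in UTC: 06:42 − 3:00 = 03:42 on Aug 4.
+12 hours and 2 minutes → arrive 15:44 UTC on Aug 4.
Flight 2 in UTC: 20:12 − 8:45 = 11:27 on Aug 4.
+4 hours 48 minutes → arrive 16:15 UTC on Aug 4.
Flight 1 lands earlier by 31 minutes.

the first, by 31 minutes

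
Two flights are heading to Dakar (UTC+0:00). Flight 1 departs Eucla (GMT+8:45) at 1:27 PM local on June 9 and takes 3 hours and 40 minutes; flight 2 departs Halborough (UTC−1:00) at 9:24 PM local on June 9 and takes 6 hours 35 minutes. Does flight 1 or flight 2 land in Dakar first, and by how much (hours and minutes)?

the first, by 20 hours 37 minutes

Flight 1 in UTC: 1:27 PM − 8:45 = 4:42 AM on Jun 9.
+3 hours 40 minutes → arrive 8:22 AM UTC on Jun 9.
Flight 2 in UTC: 9:24 PM + 1:00 = 10:24 PM on Jun 9.
+6 hours 35 minutes → arrive 4:59 AM UTC on Jun 10.
Flight 1 lands earlier by 20 hours 37 minutes.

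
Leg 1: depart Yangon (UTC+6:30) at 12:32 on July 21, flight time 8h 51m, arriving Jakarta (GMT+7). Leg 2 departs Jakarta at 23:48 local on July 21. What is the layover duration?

Convert departure to UTC: 12:32 − 6:30 = 06:02 UTC on Jul 21.
Add 8 hours 51 minutes flight time → 14:53 UTC.
Jakarta is UTC+7:00, so local arrival = 14:53 + 7:00 = 21:53 on Jul 21.
Layover = 23:48 − 21:53 = 1 hour 55 minutes.

1 hour 55 minutes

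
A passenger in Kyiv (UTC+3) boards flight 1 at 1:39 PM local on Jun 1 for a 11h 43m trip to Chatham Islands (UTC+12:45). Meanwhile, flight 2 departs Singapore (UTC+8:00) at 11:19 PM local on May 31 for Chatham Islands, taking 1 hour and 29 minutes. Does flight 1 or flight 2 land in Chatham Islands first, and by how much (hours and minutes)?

Flight 1 in UTC: 1:39 PM − 3:00 = 10:39 AM on Jun 1.
+11 hours 43 minutes → arrive 10:22 PM UTC on Jun 1.
Flight 2 in UTC: 11:19 PM − 8:00 = 3:19 PM on May 31.
+1 hour 29 minutes → arrive 4:48 PM UTC on May 31.
Flight 2 lands earlier by 29 hours 34 minutes.

the second, by 29 hours 34 minutes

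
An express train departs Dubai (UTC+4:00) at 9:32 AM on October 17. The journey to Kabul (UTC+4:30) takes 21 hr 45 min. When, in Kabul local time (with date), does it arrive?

7:47 AM on October 18

Kabul is 0:30 ahead of Dubai.
After 21 hours 45 minutes it is 7:17 AM (Oct 18) in Dubai.
Shift by the zone difference: 7:17 AM + 0:30 = 7:47 AM on Oct 18 in Kabul.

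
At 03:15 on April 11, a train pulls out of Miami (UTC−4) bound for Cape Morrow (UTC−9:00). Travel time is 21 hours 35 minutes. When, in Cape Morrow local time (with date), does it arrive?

Cape Morrow is 5:00 behind Miami.
After 21 hours and 35 minutes it is 00:50 (Apr 12) in Miami.
Shift by the zone difference: 00:50 − 5:00 = 19:50 on Apr 11 in Cape Morrow.

19:50 on April 11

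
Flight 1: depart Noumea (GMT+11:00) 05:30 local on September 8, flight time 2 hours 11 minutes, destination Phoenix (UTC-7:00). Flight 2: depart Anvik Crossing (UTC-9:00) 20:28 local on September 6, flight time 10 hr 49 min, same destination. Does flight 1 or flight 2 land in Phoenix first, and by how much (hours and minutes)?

Flight 1 in UTC: 05:30 − 11:00 = 18:30 on Sep 7.
+2 hours 11 minutes → arrive 20:41 UTC on Sep 7.
Flight 2 in UTC: 20:28 + 9:00 = 05:28 on Sep 7.
+10 hours 49 minutes → arrive 16:17 UTC on Sep 7.
Flight 2 lands earlier by 4 hours 24 minutes.

the second, by 4 hours 24 minutes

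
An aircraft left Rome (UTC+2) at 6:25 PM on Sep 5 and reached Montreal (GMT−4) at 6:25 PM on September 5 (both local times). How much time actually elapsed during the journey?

6 hours

Departure in UTC: 6:25 PM − 2:00 = 4:25 PM on Sep 5.
Arrival in UTC: 6:25 PM + 4:00 = 10:25 PM on Sep 5.
Elapsed = 10:25 PM − 4:25 PM = 6 hours.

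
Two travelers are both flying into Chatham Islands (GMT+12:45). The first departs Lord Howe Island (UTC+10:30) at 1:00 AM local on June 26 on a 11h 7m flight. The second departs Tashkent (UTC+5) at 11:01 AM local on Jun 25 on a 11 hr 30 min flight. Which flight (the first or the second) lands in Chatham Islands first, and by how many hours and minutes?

the second, by 8 hours 6 minutes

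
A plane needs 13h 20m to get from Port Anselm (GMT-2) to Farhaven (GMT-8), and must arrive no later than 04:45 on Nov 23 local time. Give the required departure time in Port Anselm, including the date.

21:25 on Nov 22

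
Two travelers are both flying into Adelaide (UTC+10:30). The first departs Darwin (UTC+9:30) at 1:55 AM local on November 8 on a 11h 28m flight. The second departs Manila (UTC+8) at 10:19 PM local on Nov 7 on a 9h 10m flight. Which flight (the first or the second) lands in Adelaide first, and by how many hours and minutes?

Flight 1 in UTC: 1:55 AM − 9:30 = 4:25 PM on Nov 7.
+11 hours and 28 minutes → arrive 3:53 AM UTC on Nov 8.
Flight 2 in UTC: 10:19 PM − 8:00 = 2:19 PM on Nov 7.
+9 hours 10 minutes → arrive 11:29 PM UTC on Nov 7.
Flight 2 lands earlier by 4 hours 24 minutes.

the second, by 4 hours 24 minutes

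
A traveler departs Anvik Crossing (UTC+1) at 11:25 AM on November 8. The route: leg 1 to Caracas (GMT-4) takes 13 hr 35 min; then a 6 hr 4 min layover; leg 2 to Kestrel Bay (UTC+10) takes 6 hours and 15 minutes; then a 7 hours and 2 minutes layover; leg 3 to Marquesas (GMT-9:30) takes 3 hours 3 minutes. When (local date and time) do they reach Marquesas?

Convert departure to UTC: 11:25 AM − 1:00 = 10:25 AM UTC on Nov 8.
Add 13 hours and 35 minutes leg 1 → 12:00 AM UTC (Nov 9).
Add 6 hours and 4 minutes layover in Caracas → 6:04 AM UTC.
Add 6 hours 15 minutes leg 2 → 12:19 PM UTC.
Add 7 hours and 2 minutes layover in Kestrel Bay → 7:21 PM UTC.
Add 3 hours and 3 minutes leg 3 → 10:24 PM UTC.
Marquesas is UTC−9:30, so local arrival = 10:24 PM − 9:30 = 12:54 PM on Nov 9.

12:54 PM on November 9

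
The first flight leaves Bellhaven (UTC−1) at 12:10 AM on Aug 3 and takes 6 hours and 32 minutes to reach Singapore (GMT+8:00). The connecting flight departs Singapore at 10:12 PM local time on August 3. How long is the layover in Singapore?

Convert departure to UTC: 12:10 AM + 1:00 = 1:10 AM UTC on Aug 3.
Add 6 hours and 32 minutes flight time → 7:42 AM UTC.
Singapore is UTC+8:00, so local arrival = 7:42 AM + 8:00 = 3:42 PM on Aug 3.
Layover = 10:12 PM − 3:42 PM = 6 hours 30 minutes.

6 hours 30 minutes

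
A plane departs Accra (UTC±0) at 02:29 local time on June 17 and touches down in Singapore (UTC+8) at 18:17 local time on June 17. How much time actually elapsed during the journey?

Departure is already UTC: 02:29 on Jun 17.
Arrival in UTC: 18:17 − 8:00 = 10:17 on Jun 17.
Elapsed = 10:17 − 02:29 = 7 hours 48 minutes.

7 hours 48 minutes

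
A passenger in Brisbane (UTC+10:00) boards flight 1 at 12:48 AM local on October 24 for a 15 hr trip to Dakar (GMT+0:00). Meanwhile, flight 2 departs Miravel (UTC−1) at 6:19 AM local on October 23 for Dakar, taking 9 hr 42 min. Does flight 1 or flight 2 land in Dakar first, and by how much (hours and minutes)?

the second, by 12 hours 47 minutes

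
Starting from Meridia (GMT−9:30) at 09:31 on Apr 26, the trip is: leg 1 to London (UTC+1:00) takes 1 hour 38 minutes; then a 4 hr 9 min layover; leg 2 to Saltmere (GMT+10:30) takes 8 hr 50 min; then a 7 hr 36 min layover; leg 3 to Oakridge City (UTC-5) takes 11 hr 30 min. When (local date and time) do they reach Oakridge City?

23:44 on Apr 27

Convert departure to UTC: 09:31 + 9:30 = 19:01 UTC on Apr 26.
Add 1 hour and 38 minutes leg 1 → 20:39 UTC.
Add 4 hours 9 minutes layover in London → 00:48 UTC (Apr 27).
Add 8 hours 50 minutes leg 2 → 09:38 UTC.
Add 7 hours 36 minutes layover in Saltmere → 17:14 UTC.
Add 11 hours and 30 minutes leg 3 → 04:44 UTC (Apr 28).
Oakridge City is UTC−5:00, so local arrival = 04:44 − 5:00 = 23:44 on Apr 27.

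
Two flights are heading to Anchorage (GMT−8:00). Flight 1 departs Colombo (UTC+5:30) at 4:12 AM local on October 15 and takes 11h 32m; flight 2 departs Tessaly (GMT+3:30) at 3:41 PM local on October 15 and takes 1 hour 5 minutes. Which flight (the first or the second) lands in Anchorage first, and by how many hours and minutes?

Flight 1 in UTC: 4:12 AM − 5:30 = 10:42 PM on Oct 14.
+11 hours and 32 minutes → arrive 10:14 AM UTC on Oct 15.
Flight 2 in UTC: 3:41 PM − 3:30 = 12:11 PM on Oct 15.
+1 hour and 5 minutes → arrive 1:16 PM UTC on Oct 15.
Flight 1 lands earlier by 3 hours 2 minutes.

the first, by 3 hours 2 minutes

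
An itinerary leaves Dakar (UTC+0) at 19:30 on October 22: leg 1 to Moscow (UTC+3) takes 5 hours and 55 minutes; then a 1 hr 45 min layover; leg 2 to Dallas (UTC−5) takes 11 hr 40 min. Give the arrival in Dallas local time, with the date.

09:50 on October 23

Dakar is at UTC+0, so departure is already 19:30 UTC on Oct 22.
Add 5 hours 55 minutes leg 1 → 01:25 UTC (Oct 23).
Add 1 hour 45 minutes layover in Moscow → 03:10 UTC.
Add 11 hours 40 minutes leg 2 → 14:50 UTC.
Dallas is UTC−5:00, so local arrival = 14:50 − 5:00 = 09:50 on Oct 23.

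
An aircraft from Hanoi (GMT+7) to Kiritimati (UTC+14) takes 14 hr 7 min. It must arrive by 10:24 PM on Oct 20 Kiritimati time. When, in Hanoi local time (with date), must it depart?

1:17 AM on October 20

Target arrival in UTC: 10:24 PM − 14:00 = 8:24 AM on Oct 20.
Subtract 14 hours 7 minutes → departure 6:17 PM UTC on Oct 19.
Hanoi is UTC+7:00: 6:17 PM + 7:00 = 1:17 AM on Oct 20.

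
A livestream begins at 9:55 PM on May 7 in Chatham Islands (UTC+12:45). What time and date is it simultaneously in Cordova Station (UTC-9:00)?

12:10 AM on May 7

In UTC: 9:55 PM − 12:45 = 9:10 AM on May 7.
Cordova Station is UTC−9:00: 9:10 AM − 9:00 = 12:10 AM on May 7.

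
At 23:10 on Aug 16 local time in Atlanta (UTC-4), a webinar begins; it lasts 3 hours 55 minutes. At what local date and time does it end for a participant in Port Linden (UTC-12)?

19:05 on August 16

Port Linden is 8:00 behind Atlanta.
After 3 hours 55 minutes it is 03:05 (Aug 17) in Atlanta.
Shift by the zone difference: 03:05 − 8:00 = 19:05 on Aug 16 in Port Linden.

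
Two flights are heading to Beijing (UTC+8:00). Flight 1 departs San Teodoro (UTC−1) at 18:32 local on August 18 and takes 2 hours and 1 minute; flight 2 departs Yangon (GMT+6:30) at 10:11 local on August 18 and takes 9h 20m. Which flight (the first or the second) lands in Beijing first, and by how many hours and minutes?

the second, by 8 hours 32 minutes

Flight 1 in UTC: 18:32 + 1:00 = 19:32 on Aug 18.
+2 hours 1 minute → arrive 21:33 UTC on Aug 18.
Flight 2 in UTC: 10:11 − 6:30 = 03:41 on Aug 18.
+9 hours and 20 minutes → arrive 13:01 UTC on Aug 18.
Flight 2 lands earlier by 8 hours 32 minutes.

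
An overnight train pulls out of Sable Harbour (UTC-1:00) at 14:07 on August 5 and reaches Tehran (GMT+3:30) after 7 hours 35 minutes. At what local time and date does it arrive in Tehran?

Tehran is 4:30 ahead of Sable Harbour.
After 7 hours and 35 minutes it is 21:42 in Sable Harbour.
Shift by the zone difference: 21:42 + 4:30 = 02:12 on Aug 6 in Tehran.

02:12 on August 6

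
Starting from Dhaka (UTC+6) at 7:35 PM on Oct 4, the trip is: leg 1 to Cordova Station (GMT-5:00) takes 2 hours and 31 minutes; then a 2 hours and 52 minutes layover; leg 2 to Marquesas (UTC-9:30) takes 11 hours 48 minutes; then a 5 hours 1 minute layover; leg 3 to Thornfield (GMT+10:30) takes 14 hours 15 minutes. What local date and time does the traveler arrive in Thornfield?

12:32 PM on October 6

Convert departure to UTC: 7:35 PM − 6:00 = 1:35 PM UTC on Oct 4.
Add 2 hours and 31 minutes leg 1 → 4:06 PM UTC.
Add 2 hours 52 minutes layover in Cordova Station → 6:58 PM UTC.
Add 11 hours and 48 minutes leg 2 → 6:46 AM UTC (Oct 5).
Add 5 hours and 1 minute layover in Marquesas → 11:47 AM UTC.
Add 14 hours and 15 minutes leg 3 → 2:02 AM UTC (Oct 6).
Thornfield is UTC+10:30, so local arrival = 2:02 AM + 10:30 = 12:32 PM on Oct 6.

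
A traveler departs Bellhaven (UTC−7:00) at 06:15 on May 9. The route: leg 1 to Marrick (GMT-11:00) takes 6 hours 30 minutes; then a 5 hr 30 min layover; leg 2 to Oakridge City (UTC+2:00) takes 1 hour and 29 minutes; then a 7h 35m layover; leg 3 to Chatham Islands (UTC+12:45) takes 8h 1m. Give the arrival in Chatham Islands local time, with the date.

07:05 on May 11

Convert departure to UTC: 06:15 + 7:00 = 13:15 UTC on May 9.
Add 6 hours and 30 minutes leg 1 → 19:45 UTC.
Add 5 hours 30 minutes layover in Marrick → 01:15 UTC (May 10).
Add 1 hour and 29 minutes leg 2 → 02:44 UTC.
Add 7 hours and 35 minutes layover in Oakridge City → 10:19 UTC.
Add 8 hours 1 minute leg 3 → 18:20 UTC.
Chatham Islands is UTC+12:45, so local arrival = 18:20 + 12:45 = 07:05 on May 11.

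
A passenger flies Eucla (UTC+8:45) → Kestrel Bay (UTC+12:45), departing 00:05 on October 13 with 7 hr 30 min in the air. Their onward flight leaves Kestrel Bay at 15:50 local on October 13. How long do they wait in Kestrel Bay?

4 hours 15 minutes

Convert departure to UTC: 00:05 − 8:45 = 15:20 UTC on Oct 12.
Add 7 hours 30 minutes flight time → 22:50 UTC.
Kestrel Bay is UTC+12:45, so local arrival = 22:50 + 12:45 = 11:35 on Oct 13.
Layover = 15:50 − 11:35 = 4 hours 15 minutes.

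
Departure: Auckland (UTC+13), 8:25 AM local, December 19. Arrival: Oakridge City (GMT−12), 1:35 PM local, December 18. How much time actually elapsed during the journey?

Departure in UTC: 8:25 AM − 13:00 = 7:25 PM on Dec 18.
Arrival in UTC: 1:35 PM + 12:00 = 1:35 AM on Dec 19.
Elapsed = 1:35 AM − 7:25 PM (+1 day) = 6 hours 10 minutes.

6 hours 10 minutes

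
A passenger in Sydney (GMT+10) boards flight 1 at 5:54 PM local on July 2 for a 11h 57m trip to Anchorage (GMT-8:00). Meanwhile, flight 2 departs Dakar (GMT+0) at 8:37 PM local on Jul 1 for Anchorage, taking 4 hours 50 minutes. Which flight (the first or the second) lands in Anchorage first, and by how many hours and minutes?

the second, by 18 hours 24 minutes

Flight 1 in UTC: 5:54 PM − 10:00 = 7:54 AM on Jul 2.
+11 hours 57 minutes → arrive 7:51 PM UTC on Jul 2.
Flight 2 departs at 8:37 PM UTC (Jul 1).
+4 hours 50 minutes → arrive 1:27 AM UTC on Jul 2.
Flight 2 lands earlier by 18 hours 24 minutes.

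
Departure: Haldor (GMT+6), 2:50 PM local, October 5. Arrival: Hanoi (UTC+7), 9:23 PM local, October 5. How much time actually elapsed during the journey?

5 hours 33 minutes

Departure in UTC: 2:50 PM − 6:00 = 8:50 AM on Oct 5.
Arrival in UTC: 9:23 PM − 7:00 = 2:23 PM on Oct 5.
Elapsed = 2:23 PM − 8:50 AM = 5 hours 33 minutes.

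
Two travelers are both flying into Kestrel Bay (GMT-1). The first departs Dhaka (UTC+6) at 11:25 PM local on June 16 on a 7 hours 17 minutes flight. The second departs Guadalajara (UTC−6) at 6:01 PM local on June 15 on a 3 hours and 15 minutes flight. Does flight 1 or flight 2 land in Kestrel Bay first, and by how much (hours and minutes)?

Flight 1 in UTC: 11:25 PM − 6:00 = 5:25 PM on Jun 16.
+7 hours and 17 minutes → arrive 12:42 AM UTC on Jun 17.
Flight 2 in UTC: 6:01 PM + 6:00 = 12:01 AM on Jun 16.
+3 hours 15 minutes → arrive 3:16 AM UTC on Jun 16.
Flight 2 lands earlier by 21 hours 26 minutes.

the second, by 21 hours 26 minutes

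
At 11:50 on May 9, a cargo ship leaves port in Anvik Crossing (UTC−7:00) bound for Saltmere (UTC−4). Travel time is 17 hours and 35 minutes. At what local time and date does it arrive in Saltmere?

08:25 on May 10

Convert departure to UTC: 11:50 + 7:00 = 18:50 UTC on May 9.
Add 17 hours 35 minutes travel time → 12:25 UTC (May 10).
Saltmere is UTC−4:00, so local arrival = 12:25 − 4:00 = 08:25 on May 10.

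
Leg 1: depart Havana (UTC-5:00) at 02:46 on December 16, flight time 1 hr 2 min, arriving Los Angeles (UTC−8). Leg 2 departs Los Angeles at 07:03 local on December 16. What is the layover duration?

6 hours 15 minutes

Convert departure to UTC: 02:46 + 5:00 = 07:46 UTC on Dec 16.
Add 1 hour and 2 minutes flight time → 08:48 UTC.
Los Angeles is UTC−8:00, so local arrival = 08:48 − 8:00 = 00:48 on Dec 16.
Layover = 07:03 − 00:48 = 6 hours 15 minutes.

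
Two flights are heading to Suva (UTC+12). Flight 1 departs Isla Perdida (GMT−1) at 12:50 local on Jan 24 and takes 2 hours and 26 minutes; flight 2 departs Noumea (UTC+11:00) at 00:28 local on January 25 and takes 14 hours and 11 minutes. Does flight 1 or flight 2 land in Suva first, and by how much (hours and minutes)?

the first, by 11 hours 23 minutes

Flight 1 in UTC: 12:50 + 1:00 = 13:50 on Jan 24.
+2 hours and 26 minutes → arrive 16:16 UTC on Jan 24.
Flight 2 in UTC: 00:28 − 11:00 = 13:28 on Jan 24.
+14 hours 11 minutes → arrive 03:39 UTC on Jan 25.
Flight 1 lands earlier by 11 hours 23 minutes.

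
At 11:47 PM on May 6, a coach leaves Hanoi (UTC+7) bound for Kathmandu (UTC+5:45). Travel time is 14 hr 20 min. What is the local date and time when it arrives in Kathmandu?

Kathmandu is 1:15 behind Hanoi.
After 14 hours 20 minutes it is 2:07 PM (May 7) in Hanoi.
Shift by the zone difference: 2:07 PM − 1:15 = 12:52 PM on May 7 in Kathmandu.

12:52 PM on May 7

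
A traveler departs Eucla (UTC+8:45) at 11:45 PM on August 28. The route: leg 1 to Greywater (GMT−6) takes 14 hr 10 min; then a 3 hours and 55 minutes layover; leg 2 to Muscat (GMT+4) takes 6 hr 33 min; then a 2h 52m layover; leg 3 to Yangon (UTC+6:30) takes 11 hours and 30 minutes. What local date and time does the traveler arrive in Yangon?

Convert departure to UTC: 11:45 PM − 8:45 = 3:00 PM UTC on Aug 28.
Add 14 hours 10 minutes leg 1 → 5:10 AM UTC (Aug 29).
Add 3 hours 55 minutes layover in Greywater → 9:05 AM UTC.
Add 6 hours 33 minutes leg 2 → 3:38 PM UTC.
Add 2 hours and 52 minutes layover in Muscat → 6:30 PM UTC.
Add 11 hours and 30 minutes leg 3 → 6:00 AM UTC (Aug 30).
Yangon is UTC+6:30, so local arrival = 6:00 AM + 6:30 = 12:30 PM on Aug 30.

12:30 PM on August 30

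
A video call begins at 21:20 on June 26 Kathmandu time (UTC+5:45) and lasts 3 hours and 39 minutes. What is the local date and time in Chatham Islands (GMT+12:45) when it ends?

Convert start to UTC: 21:20 − 5:45 = 15:35 UTC on Jun 26.
Add 3 hours 39 minutes duration → 19:14 UTC.
Chatham Islands is UTC+12:45, so local end time = 19:14 + 12:45 = 07:59 on Jun 27.

07:59 on Jun 27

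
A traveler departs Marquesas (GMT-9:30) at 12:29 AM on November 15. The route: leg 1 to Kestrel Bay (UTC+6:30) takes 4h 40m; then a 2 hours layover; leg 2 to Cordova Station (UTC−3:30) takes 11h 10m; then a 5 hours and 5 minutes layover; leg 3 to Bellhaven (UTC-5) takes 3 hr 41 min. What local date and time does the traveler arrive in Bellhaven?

7:35 AM on November 16

Convert departure to UTC: 12:29 AM + 9:30 = 9:59 AM UTC on Nov 15.
Add 4 hours and 40 minutes leg 1 → 2:39 PM UTC.
Add 2 hours layover in Kestrel Bay → 4:39 PM UTC.
Add 11 hours 10 minutes leg 2 → 3:49 AM UTC (Nov 16).
Add 5 hours and 5 minutes layover in Cordova Station → 8:54 AM UTC.
Add 3 hours 41 minutes leg 3 → 12:35 PM UTC.
Bellhaven is UTC−5:00, so local arrival = 12:35 PM − 5:00 = 7:35 AM on Nov 16.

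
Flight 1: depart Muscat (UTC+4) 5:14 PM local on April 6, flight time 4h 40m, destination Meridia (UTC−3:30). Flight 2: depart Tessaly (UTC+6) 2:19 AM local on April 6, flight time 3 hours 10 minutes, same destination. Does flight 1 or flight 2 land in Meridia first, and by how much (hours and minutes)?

the second, by 18 hours 25 minutes

Flight 1 in UTC: 5:14 PM − 4:00 = 1:14 PM on Apr 6.
+4 hours and 40 minutes → arrive 5:54 PM UTC on Apr 6.
Flight 2 in UTC: 2:19 AM − 6:00 = 8:19 PM on Apr 5.
+3 hours 10 minutes → arrive 11:29 PM UTC on Apr 5.
Flight 2 lands earlier by 18 hours 25 minutes.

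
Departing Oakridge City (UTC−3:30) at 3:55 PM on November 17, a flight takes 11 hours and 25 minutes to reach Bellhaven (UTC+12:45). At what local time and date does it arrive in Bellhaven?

7:35 PM on Nov 18

Convert departure to UTC: 3:55 PM + 3:30 = 7:25 PM UTC on Nov 17.
Add 11 hours 25 minutes travel time → 6:50 AM UTC (Nov 18).
Bellhaven is UTC+12:45, so local arrival = 6:50 AM + 12:45 = 7:35 PM on Nov 18.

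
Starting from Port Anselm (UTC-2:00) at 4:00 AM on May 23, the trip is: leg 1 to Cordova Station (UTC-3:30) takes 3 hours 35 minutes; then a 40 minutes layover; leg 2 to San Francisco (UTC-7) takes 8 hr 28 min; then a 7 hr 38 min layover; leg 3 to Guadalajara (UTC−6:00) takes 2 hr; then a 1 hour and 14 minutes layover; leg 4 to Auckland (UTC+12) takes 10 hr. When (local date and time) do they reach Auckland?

Convert departure to UTC: 4:00 AM + 2:00 = 6:00 AM UTC on May 23.
Add 3 hours and 35 minutes leg 1 → 9:35 AM UTC.
Add 40 minutes layover in Cordova Station → 10:15 AM UTC.
Add 8 hours and 28 minutes leg 2 → 6:43 PM UTC.
Add 7 hours and 38 minutes layover in San Francisco → 2:21 AM UTC (May 24).
Add 2 hours leg 3 → 4:21 AM UTC.
Add 1 hour 14 minutes layover in Guadalajara → 5:35 AM UTC.
Add 10 hours leg 4 → 3:35 PM UTC.
Auckland is UTC+12:00, so local arrival = 3:35 PM + 12:00 = 3:35 AM on May 25.

3:35 AM on May 25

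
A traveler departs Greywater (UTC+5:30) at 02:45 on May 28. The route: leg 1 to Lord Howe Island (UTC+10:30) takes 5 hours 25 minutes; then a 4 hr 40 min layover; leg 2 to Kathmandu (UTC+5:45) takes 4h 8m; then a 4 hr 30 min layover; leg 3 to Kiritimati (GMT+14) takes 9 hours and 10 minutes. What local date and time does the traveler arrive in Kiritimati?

15:08 on May 29

Convert departure to UTC: 02:45 − 5:30 = 21:15 UTC on May 27.
Add 5 hours 25 minutes leg 1 → 02:40 UTC (May 28).
Add 4 hours and 40 minutes layover in Lord Howe Island → 07:20 UTC.
Add 4 hours and 8 minutes leg 2 → 11:28 UTC.
Add 4 hours 30 minutes layover in Kathmandu → 15:58 UTC.
Add 9 hours 10 minutes leg 3 → 01:08 UTC (May 29).
Kiritimati is UTC+14:00, so local arrival = 01:08 + 14:00 = 15:08 on May 29.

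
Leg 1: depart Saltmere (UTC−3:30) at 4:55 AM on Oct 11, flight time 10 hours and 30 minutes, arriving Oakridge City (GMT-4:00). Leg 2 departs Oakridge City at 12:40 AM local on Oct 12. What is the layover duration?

9 hours 45 minutes

Convert departure to UTC: 4:55 AM + 3:30 = 8:25 AM UTC on Oct 11.
Add 10 hours and 30 minutes flight time → 6:55 PM UTC.
Oakridge City is UTC−4:00, so local arrival = 6:55 PM − 4:00 = 2:55 PM on Oct 11.
Layover = 12:40 AM − 2:55 PM (+1 day) = 9 hours 45 minutes.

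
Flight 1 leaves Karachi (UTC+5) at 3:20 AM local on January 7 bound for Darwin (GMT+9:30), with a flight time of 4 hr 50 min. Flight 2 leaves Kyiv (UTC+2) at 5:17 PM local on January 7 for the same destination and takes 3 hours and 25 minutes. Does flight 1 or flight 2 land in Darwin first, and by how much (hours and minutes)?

the first, by 15 hours 32 minutes

Flight 1 in UTC: 3:20 AM − 5:00 = 10:20 PM on Jan 6.
+4 hours and 50 minutes → arrive 3:10 AM UTC on Jan 7.
Flight 2 in UTC: 5:17 PM − 2:00 = 3:17 PM on Jan 7.
+3 hours 25 minutes → arrive 6:42 PM UTC on Jan 7.
Flight 1 lands earlier by 15 hours 32 minutes.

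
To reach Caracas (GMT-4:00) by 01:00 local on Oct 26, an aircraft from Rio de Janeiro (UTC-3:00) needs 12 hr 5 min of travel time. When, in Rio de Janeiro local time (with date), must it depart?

13:55 on October 25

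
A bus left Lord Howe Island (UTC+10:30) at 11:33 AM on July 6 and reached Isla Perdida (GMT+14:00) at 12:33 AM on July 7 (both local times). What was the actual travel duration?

Departure in UTC: 11:33 AM − 10:30 = 1:03 AM on Jul 6.
Arrival in UTC: 12:33 AM − 14:00 = 10:33 AM on Jul 6.
Elapsed = 10:33 AM − 1:03 AM = 9 hours 30 minutes.

9 hours 30 minutes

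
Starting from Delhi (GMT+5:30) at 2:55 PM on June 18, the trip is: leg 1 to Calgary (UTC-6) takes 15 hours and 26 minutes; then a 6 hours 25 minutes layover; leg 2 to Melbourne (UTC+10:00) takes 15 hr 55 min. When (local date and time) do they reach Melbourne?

Convert departure to UTC: 2:55 PM − 5:30 = 9:25 AM UTC on Jun 18.
Add 15 hours 26 minutes leg 1 → 12:51 AM UTC (Jun 19).
Add 6 hours and 25 minutes layover in Calgary → 7:16 AM UTC.
Add 15 hours 55 minutes leg 2 → 11:11 PM UTC.
Melbourne is UTC+10:00, so local arrival = 11:11 PM + 10:00 = 9:11 AM on Jun 20.

9:11 AM on June 20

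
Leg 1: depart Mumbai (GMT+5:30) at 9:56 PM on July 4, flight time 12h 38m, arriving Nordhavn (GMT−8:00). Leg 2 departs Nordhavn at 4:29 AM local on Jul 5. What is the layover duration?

7 hours 25 minutes

Convert departure to UTC: 9:56 PM − 5:30 = 4:26 PM UTC on Jul 4.
Add 12 hours 38 minutes flight time → 5:04 AM UTC (Jul 5).
Nordhavn is UTC−8:00, so local arrival = 5:04 AM − 8:00 = 9:04 PM on Jul 4.
Layover = 4:29 AM − 9:04 PM (+1 day) = 7 hours 25 minutes.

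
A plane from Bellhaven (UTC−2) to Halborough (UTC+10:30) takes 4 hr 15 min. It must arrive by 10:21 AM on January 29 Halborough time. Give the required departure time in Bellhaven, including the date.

5:36 PM on January 28

Target arrival in UTC: 10:21 AM − 10:30 = 11:51 PM on Jan 28.
Subtract 4 hours 15 minutes → departure 7:36 PM UTC on Jan 28.
Bellhaven is UTC−2:00: 7:36 PM − 2:00 = 5:36 PM on Jan 28.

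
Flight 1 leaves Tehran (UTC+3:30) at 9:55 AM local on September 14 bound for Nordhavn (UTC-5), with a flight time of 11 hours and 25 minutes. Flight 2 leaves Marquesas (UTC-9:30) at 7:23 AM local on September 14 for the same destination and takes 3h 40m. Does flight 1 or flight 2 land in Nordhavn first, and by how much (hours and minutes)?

the first, by 2 hours 43 minutes

Flight 1 in UTC: 9:55 AM − 3:30 = 6:25 AM on Sep 14.
+11 hours and 25 minutes → arrive 5:50 PM UTC on Sep 14.
Flight 2 in UTC: 7:23 AM + 9:30 = 4:53 PM on Sep 14.
+3 hours and 40 minutes → arrive 8:33 PM UTC on Sep 14.
Flight 1 lands earlier by 2 hours 43 minutes.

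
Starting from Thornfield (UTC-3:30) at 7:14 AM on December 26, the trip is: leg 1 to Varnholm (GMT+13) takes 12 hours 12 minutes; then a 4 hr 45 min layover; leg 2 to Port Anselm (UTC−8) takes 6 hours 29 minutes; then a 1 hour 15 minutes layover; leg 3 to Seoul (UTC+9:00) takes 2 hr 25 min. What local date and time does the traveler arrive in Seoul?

Convert departure to UTC: 7:14 AM + 3:30 = 10:44 AM UTC on Dec 26.
Add 12 hours 12 minutes leg 1 → 10:56 PM UTC.
Add 4 hours and 45 minutes layover in Varnholm → 3:41 AM UTC (Dec 27).
Add 6 hours and 29 minutes leg 2 → 10:10 AM UTC.
Add 1 hour 15 minutes layover in Port Anselm → 11:25 AM UTC.
Add 2 hours and 25 minutes leg 3 → 1:50 PM UTC.
Seoul is UTC+9:00, so local arrival = 1:50 PM + 9:00 = 10:50 PM on Dec 27.

10:50 PM on December 27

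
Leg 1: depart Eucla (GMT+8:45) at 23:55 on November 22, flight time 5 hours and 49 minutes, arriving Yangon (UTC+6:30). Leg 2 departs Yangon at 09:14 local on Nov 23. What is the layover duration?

5 hours 45 minutes

Convert departure to UTC: 23:55 − 8:45 = 15:10 UTC on Nov 22.
Add 5 hours 49 minutes flight time → 20:59 UTC.
Yangon is UTC+6:30, so local arrival = 20:59 + 6:30 = 03:29 on Nov 23.
Layover = 09:14 − 03:29 = 5 hours 45 minutes.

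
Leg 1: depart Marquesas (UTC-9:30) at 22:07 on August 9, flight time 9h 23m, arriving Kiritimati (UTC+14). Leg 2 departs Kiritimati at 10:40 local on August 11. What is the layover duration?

Convert departure to UTC: 22:07 + 9:30 = 07:37 UTC on Aug 10.
Add 9 hours and 23 minutes flight time → 17:00 UTC.
Kiritimati is UTC+14:00, so local arrival = 17:00 + 14:00 = 07:00 on Aug 11.
Layover = 10:40 − 07:00 = 3 hours 40 minutes.

3 hours 40 minutes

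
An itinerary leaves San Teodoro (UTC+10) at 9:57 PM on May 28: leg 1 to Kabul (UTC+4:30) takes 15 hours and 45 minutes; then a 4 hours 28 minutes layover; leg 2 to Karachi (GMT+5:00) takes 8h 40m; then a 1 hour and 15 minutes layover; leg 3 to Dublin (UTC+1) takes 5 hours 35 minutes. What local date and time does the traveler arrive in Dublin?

Convert departure to UTC: 9:57 PM − 10:00 = 11:57 AM UTC on May 28.
Add 15 hours 45 minutes leg 1 → 3:42 AM UTC (May 29).
Add 4 hours 28 minutes layover in Kabul → 8:10 AM UTC.
Add 8 hours and 40 minutes leg 2 → 4:50 PM UTC.
Add 1 hour 15 minutes layover in Karachi → 6:05 PM UTC.
Add 5 hours and 35 minutes leg 3 → 11:40 PM UTC.
Dublin is UTC+1:00, so local arrival = 11:40 PM + 1:00 = 12:40 AM on May 30.

12:40 AM on May 30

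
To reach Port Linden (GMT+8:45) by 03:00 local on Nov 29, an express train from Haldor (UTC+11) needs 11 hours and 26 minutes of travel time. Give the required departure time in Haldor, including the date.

Target arrival in UTC: 03:00 − 8:45 = 18:15 on Nov 28.
Subtract 11 hours and 26 minutes → departure 06:49 UTC on Nov 28.
Haldor is UTC+11:00: 06:49 + 11:00 = 17:49 on Nov 28.

17:49 on November 28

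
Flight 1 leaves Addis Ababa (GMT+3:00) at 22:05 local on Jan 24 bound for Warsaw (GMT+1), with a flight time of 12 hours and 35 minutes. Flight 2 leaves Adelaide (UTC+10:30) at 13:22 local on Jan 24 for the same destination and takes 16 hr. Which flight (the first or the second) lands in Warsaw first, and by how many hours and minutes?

Flight 1 in UTC: 22:05 − 3:00 = 19:05 on Jan 24.
+12 hours 35 minutes → arrive 07:40 UTC on Jan 25.
Flight 2 in UTC: 13:22 − 10:30 = 02:52 on Jan 24.
+16 hours → arrive 18:52 UTC on Jan 24.
Flight 2 lands earlier by 12 hours 48 minutes.

the second, by 12 hours 48 minutes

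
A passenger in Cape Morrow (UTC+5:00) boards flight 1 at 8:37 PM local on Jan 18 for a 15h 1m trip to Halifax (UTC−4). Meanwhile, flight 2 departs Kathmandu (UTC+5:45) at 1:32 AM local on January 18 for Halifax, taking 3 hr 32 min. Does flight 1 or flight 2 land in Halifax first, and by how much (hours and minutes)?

Flight 1 in UTC: 8:37 PM − 5:00 = 3:37 PM on Jan 18.
+15 hours and 1 minute → arrive 6:38 AM UTC on Jan 19.
Flight 2 in UTC: 1:32 AM − 5:45 = 7:47 PM on Jan 17.
+3 hours and 32 minutes → arrive 11:19 PM UTC on Jan 17.
Flight 2 lands earlier by 31 hours 19 minutes.

the second, by 31 hours 19 minutes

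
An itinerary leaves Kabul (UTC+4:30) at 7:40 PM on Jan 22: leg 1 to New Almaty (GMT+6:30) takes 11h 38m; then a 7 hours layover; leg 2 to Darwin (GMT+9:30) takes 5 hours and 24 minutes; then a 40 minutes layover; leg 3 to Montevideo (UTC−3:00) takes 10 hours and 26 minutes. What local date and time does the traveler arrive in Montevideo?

Convert departure to UTC: 7:40 PM − 4:30 = 3:10 PM UTC on Jan 22.
Add 11 hours 38 minutes leg 1 → 2:48 AM UTC (Jan 23).
Add 7 hours layover in New Almaty → 9:48 AM UTC.
Add 5 hours 24 minutes leg 2 → 3:12 PM UTC.
Add 40 minutes layover in Darwin → 3:52 PM UTC.
Add 10 hours 26 minutes leg 3 → 2:18 AM UTC (Jan 24).
Montevideo is UTC−3:00, so local arrival = 2:18 AM − 3:00 = 11:18 PM on Jan 23.

11:18 PM on January 23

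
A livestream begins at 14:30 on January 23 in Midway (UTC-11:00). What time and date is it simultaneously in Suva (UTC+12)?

13:30 on Jan 24

Suva is 23:00 ahead of Midway.
Shift by the zone difference: 14:30 + 23:00 = 13:30 on Jan 24 in Suva.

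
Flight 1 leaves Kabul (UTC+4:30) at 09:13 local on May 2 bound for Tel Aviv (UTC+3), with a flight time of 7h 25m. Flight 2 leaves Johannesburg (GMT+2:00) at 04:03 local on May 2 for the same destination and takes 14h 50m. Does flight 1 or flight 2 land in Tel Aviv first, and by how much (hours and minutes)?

Flight 1 in UTC: 09:13 − 4:30 = 04:43 on May 2.
+7 hours and 25 minutes → arrive 12:08 UTC on May 2.
Flight 2 in UTC: 04:03 − 2:00 = 02:03 on May 2.
+14 hours and 50 minutes → arrive 16:53 UTC on May 2.
Flight 1 lands earlier by 4 hours 45 minutes.

the first, by 4 hours 45 minutes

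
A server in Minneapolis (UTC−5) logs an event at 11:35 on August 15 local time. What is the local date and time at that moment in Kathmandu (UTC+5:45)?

22:20 on August 15

In UTC: 11:35 + 5:00 = 16:35 on Aug 15.
Kathmandu is UTC+5:45: 16:35 + 5:45 = 22:20 on Aug 15.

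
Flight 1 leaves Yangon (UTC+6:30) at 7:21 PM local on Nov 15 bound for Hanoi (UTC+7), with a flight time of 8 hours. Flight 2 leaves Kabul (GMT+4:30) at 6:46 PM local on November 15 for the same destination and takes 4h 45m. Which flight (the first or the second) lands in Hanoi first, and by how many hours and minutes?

Flight 1 in UTC: 7:21 PM − 6:30 = 12:51 PM on Nov 15.
+8 hours → arrive 8:51 PM UTC on Nov 15.
Flight 2 in UTC: 6:46 PM − 4:30 = 2:16 PM on Nov 15.
+4 hours and 45 minutes → arrive 7:01 PM UTC on Nov 15.
Flight 2 lands earlier by 1 hour 50 minutes.

the second, by 1 hour 50 minutes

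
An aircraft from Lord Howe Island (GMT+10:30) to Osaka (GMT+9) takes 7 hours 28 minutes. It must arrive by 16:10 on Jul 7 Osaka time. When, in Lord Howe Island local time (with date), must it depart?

10:12 on July 7

Target arrival in UTC: 16:10 − 9:00 = 07:10 on Jul 7.
Subtract 7 hours and 28 minutes → departure 23:42 UTC on Jul 6.
Lord Howe Island is UTC+10:30: 23:42 + 10:30 = 10:12 on Jul 7.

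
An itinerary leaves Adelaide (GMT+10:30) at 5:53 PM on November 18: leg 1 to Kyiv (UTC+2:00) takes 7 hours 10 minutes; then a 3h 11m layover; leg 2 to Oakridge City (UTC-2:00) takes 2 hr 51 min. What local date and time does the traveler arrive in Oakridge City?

Convert departure to UTC: 5:53 PM − 10:30 = 7:23 AM UTC on Nov 18.
Add 7 hours 10 minutes leg 1 → 2:33 PM UTC.
Add 3 hours and 11 minutes layover in Kyiv → 5:44 PM UTC.
Add 2 hours 51 minutes leg 2 → 8:35 PM UTC.
Oakridge City is UTC−2:00, so local arrival = 8:35 PM − 2:00 = 6:35 PM on Nov 18.

6:35 PM on Nov 18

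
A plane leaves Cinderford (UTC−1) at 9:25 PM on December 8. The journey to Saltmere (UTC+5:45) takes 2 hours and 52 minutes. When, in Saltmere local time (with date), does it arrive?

Saltmere is 6:45 ahead of Cinderford.
After 2 hours and 52 minutes it is 12:17 AM (Dec 9) in Cinderford.
Shift by the zone difference: 12:17 AM + 6:45 = 7:02 AM on Dec 9 in Saltmere.

7:02 AM on December 9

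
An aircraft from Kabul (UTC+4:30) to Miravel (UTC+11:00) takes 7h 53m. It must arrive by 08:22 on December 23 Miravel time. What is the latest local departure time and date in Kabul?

Target arrival in UTC: 08:22 − 11:00 = 21:22 on Dec 22.
Subtract 7 hours 53 minutes → departure 13:29 UTC on Dec 22.
Kabul is UTC+4:30: 13:29 + 4:30 = 17:59 on Dec 22.

17:59 on December 22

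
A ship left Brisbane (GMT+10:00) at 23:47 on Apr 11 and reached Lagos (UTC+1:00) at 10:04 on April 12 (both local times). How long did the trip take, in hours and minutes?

19 hours 17 minutes

Departure in UTC: 23:47 − 10:00 = 13:47 on Apr 11.
Arrival in UTC: 10:04 − 1:00 = 09:04 on Apr 12.
Elapsed = 09:04 − 13:47 (+1 day) = 19 hours 17 minutes.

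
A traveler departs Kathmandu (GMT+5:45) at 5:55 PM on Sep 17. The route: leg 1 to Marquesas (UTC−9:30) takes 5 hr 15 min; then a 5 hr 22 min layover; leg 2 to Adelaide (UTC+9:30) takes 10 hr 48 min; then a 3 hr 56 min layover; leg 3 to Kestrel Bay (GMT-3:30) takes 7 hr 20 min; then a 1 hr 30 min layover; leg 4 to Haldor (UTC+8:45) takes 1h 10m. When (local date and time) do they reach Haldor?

Convert departure to UTC: 5:55 PM − 5:45 = 12:10 PM UTC on Sep 17.
Add 5 hours 15 minutes leg 1 → 5:25 PM UTC.
Add 5 hours and 22 minutes layover in Marquesas → 10:47 PM UTC.
Add 10 hours 48 minutes leg 2 → 9:35 AM UTC (Sep 18).
Add 3 hours and 56 minutes layover in Adelaide → 1:31 PM UTC.
Add 7 hours 20 minutes leg 3 → 8:51 PM UTC.
Add 1 hour and 30 minutes layover in Kestrel Bay → 10:21 PM UTC.
Add 1 hour 10 minutes leg 4 → 11:31 PM UTC.
Haldor is UTC+8:45, so local arrival = 11:31 PM + 8:45 = 8:16 AM on Sep 19.

8:16 AM on September 19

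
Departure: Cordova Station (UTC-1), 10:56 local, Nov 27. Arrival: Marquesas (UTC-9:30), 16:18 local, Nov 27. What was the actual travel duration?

13 hours 52 minutes

Marquesas is 8:30 behind Cordova Station.
Clock-face elapsed time (ignoring zones) is 5 hours 22 minutes.
Actual elapsed = 5 hours 22 minutes + 8:30 = 13 hours 52 minutes.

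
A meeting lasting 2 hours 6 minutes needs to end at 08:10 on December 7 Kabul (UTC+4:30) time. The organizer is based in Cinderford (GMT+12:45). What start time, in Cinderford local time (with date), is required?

Target end time in UTC: 08:10 − 4:30 = 03:40 on Dec 7.
Subtract 2 hours and 6 minutes → start 01:34 UTC on Dec 7.
Cinderford is UTC+12:45: 01:34 + 12:45 = 14:19 on Dec 7.

14:19 on December 7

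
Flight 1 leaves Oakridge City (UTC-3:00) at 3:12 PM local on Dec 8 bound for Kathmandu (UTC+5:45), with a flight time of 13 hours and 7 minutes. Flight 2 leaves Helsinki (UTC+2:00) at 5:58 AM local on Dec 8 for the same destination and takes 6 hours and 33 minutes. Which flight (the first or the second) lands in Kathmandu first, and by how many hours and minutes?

Flight 1 in UTC: 3:12 PM + 3:00 = 6:12 PM on Dec 8.
+13 hours and 7 minutes → arrive 7:19 AM UTC on Dec 9.
Flight 2 in UTC: 5:58 AM − 2:00 = 3:58 AM on Dec 8.
+6 hours and 33 minutes → arrive 10:31 AM UTC on Dec 8.
Flight 2 lands earlier by 20 hours 48 minutes.

the second, by 20 hours 48 minutes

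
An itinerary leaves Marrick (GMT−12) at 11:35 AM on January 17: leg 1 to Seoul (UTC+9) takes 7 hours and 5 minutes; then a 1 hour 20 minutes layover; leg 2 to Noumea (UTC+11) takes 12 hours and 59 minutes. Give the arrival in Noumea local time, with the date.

7:59 AM on January 19

Convert departure to UTC: 11:35 AM + 12:00 = 11:35 PM UTC on Jan 17.
Add 7 hours and 5 minutes leg 1 → 6:40 AM UTC (Jan 18).
Add 1 hour and 20 minutes layover in Seoul → 8:00 AM UTC.
Add 12 hours and 59 minutes leg 2 → 8:59 PM UTC.
Noumea is UTC+11:00, so local arrival = 8:59 PM + 11:00 = 7:59 AM on Jan 19.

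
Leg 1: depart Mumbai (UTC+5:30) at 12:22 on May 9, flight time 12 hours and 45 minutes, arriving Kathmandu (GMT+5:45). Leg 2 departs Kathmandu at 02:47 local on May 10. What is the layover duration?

Convert departure to UTC: 12:22 − 5:30 = 06:52 UTC on May 9.
Add 12 hours 45 minutes flight time → 19:37 UTC.
Kathmandu is UTC+5:45, so local arrival = 19:37 + 5:45 = 01:22 on May 10.
Layover = 02:47 − 01:22 = 1 hour 25 minutes.

1 hour 25 minutes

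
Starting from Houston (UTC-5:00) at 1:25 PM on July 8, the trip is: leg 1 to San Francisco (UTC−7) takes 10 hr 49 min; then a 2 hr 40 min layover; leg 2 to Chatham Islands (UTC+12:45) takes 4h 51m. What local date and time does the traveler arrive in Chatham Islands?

1:30 AM on July 10

Convert departure to UTC: 1:25 PM + 5:00 = 6:25 PM UTC on Jul 8.
Add 10 hours and 49 minutes leg 1 → 5:14 AM UTC (Jul 9).
Add 2 hours and 40 minutes layover in San Francisco → 7:54 AM UTC.
Add 4 hours and 51 minutes leg 2 → 12:45 PM UTC.
Chatham Islands is UTC+12:45, so local arrival = 12:45 PM + 12:45 = 1:30 AM on Jul 10.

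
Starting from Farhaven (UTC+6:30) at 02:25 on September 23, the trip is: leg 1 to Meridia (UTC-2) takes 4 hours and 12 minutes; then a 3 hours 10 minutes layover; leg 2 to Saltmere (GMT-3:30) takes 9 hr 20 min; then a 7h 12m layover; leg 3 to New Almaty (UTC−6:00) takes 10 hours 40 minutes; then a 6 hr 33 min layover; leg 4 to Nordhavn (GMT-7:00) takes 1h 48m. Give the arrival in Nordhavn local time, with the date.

Convert departure to UTC: 02:25 − 6:30 = 19:55 UTC on Sep 22.
Add 4 hours 12 minutes leg 1 → 00:07 UTC (Sep 23).
Add 3 hours 10 minutes layover in Meridia → 03:17 UTC.
Add 9 hours and 20 minutes leg 2 → 12:37 UTC.
Add 7 hours and 12 minutes layover in Saltmere → 19:49 UTC.
Add 10 hours and 40 minutes leg 3 → 06:29 UTC (Sep 24).
Add 6 hours and 33 minutes layover in New Almaty → 13:02 UTC.
Add 1 hour and 48 minutes leg 4 → 14:50 UTC.
Nordhavn is UTC−7:00, so local arrival = 14:50 − 7:00 = 07:50 on Sep 24.

07:50 on Sep 24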